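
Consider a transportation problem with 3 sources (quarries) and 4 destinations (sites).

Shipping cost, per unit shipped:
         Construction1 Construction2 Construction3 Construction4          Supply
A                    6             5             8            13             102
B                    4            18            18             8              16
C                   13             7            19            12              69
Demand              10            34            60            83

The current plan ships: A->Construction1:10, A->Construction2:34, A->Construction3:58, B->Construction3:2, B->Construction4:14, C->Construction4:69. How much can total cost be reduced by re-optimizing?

24

Current plan cost = 10·6 + 34·5 + 58·8 + 2·18 + 14·8 + 69·12 = 1670.
Optimal plan:
  A–Construction1: 8 × 6 = 48
  A–Construction2: 34 × 5 = 170
  A–Construction3: 60 × 8 = 480
  B–Construction1: 2 × 4 = 8
  B–Construction4: 14 × 8 = 112
  C–Construction4: 69 × 12 = 828
Optimal cost = 1646.
Saving = 1670 − 1646 = 24.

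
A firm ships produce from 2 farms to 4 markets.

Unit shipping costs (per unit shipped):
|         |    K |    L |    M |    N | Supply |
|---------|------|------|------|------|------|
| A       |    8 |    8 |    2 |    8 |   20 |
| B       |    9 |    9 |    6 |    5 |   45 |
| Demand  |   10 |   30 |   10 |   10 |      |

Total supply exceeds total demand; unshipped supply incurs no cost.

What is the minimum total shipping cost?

420

One minimum-cost allocation:
  A–L: 10 × 8 = 80
  A–M: 10 × 2 = 20
  B–K: 10 × 9 = 90
  B–L: 20 × 9 = 180
  B–N: 10 × 5 = 50
Total = 80 + 20 + 90 + 180 + 50 = 420.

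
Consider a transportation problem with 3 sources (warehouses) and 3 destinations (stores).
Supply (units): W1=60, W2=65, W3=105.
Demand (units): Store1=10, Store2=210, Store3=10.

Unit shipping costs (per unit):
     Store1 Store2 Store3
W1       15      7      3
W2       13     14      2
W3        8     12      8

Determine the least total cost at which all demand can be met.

One minimum-cost allocation:
  W1→Store2: 60 units
  W2→Store2: 55 units
  W2→Store3: 10 units
  W3→Store1: 10 units
  W3→Store2: 95 units
Total cost = 2430.

2430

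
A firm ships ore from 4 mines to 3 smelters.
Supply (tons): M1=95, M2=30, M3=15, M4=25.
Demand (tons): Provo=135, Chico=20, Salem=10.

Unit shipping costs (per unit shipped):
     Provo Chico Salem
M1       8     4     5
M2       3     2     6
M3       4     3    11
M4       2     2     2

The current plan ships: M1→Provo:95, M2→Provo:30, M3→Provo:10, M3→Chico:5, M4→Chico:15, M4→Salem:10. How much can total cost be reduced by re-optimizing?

105

Current plan cost = 95·8 + 30·3 + 10·4 + 5·3 + 15·2 + 10·2 = 955.
Optimal plan:
  M1→Provo: 65 tons
  M1→Chico: 20 tons
  M1→Salem: 10 tons
  M2→Provo: 30 tons
  M3→Provo: 15 tons
  M4→Provo: 25 tons
Optimal cost = 850.
Saving = 955 − 850 = 105.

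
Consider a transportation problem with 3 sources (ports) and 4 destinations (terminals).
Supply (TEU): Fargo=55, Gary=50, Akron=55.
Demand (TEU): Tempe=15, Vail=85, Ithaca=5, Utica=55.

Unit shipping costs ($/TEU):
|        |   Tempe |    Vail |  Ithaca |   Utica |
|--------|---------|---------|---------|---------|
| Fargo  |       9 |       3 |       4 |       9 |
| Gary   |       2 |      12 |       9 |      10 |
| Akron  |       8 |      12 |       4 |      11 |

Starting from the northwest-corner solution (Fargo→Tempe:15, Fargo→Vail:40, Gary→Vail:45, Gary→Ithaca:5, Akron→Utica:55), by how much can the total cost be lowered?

Current plan cost = 15·9 + 40·3 + 45·12 + 5·9 + 55·11 = $1445.
Optimal plan:
  Fargo→Vail: 55 × $3 = $165
  Gary→Tempe: 15 × $2 = $30
  Gary→Utica: 35 × $10 = $350
  Akron→Vail: 30 × $12 = $360
  Akron→Ithaca: 5 × $4 = $20
  Akron→Utica: 20 × $11 = $220
Optimal cost = $1145.
Saving = 1445 − 1145 = $300.

300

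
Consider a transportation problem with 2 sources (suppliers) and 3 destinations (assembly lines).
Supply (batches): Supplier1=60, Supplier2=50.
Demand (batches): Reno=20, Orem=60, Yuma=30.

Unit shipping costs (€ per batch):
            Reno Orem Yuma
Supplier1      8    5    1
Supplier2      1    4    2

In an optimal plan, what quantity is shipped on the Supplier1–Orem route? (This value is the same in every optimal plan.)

30

The minimum-cost plan:
  Supplier1→Orem: 30 batches
  Supplier1→Yuma: 30 batches
  Supplier2→Reno: 20 batches
  Supplier2→Orem: 30 batches
Total cost = €320.
So Supplier1→Orem carries 30 batches.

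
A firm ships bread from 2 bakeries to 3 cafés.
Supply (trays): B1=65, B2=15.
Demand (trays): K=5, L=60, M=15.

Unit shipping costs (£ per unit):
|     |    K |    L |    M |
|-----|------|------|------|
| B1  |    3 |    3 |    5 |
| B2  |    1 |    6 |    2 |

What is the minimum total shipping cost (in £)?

One minimum-cost allocation:
  B1->K: 5 × £3 = £15
  B1->L: 60 × £3 = £180
  B2->M: 15 × £2 = £30
Total = 15 + 180 + 30 = £225.

225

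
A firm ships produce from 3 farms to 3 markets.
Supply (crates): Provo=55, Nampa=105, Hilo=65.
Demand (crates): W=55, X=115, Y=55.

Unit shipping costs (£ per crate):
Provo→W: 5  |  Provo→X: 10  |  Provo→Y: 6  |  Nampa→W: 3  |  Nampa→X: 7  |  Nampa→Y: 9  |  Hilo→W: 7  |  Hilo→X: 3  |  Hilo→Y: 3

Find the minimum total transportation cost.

An optimal shipping plan:
  Provo to Y: 55 × £6 = £330
  Nampa to W: 55 × £3 = £165
  Nampa to X: 50 × £7 = £350
  Hilo to X: 65 × £3 = £195
Total = 330 + 165 + 350 + 195 = £1040.
(Supply check: Provo ships 55; Nampa ships 105; Hilo ships 65.)

1040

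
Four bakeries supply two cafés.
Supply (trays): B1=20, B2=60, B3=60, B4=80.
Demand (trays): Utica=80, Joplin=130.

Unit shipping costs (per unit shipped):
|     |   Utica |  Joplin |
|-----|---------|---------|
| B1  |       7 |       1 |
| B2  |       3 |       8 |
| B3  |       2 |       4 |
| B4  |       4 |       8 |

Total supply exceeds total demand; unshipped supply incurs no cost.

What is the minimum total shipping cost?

920

A cheapest plan:
  B1 to Joplin: 20 trays
  B2 to Utica: 60 trays
  B3 to Joplin: 60 trays
  B4 to Utica: 20 trays
  B4 to Joplin: 50 trays
Total cost = 920.
(Supply check: B1 ships 20; B2 ships 60; B3 ships 60; B4 ships 70.)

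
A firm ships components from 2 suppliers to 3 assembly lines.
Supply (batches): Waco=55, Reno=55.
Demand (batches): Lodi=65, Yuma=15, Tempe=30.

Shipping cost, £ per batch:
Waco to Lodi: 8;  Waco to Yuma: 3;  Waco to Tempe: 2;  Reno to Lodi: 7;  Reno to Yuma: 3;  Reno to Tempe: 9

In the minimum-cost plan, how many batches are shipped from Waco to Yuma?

Solving gives:
  Waco→Lodi: 10 batches
  Waco→Yuma: 15 batches
  Waco→Tempe: 30 batches
  Reno→Lodi: 55 batches
Total cost = £570.
So Waco→Yuma carries 15 batches.

15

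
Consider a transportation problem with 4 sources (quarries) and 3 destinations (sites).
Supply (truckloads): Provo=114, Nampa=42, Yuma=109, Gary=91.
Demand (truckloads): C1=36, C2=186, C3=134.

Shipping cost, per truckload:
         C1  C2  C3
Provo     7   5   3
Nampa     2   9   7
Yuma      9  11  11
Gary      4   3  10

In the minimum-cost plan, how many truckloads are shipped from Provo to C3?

Optimal shipments:
  Provo–C3: 114 × 3 = 342
  Nampa–C1: 36 × 2 = 72
  Nampa–C3: 6 × 7 = 42
  Yuma–C2: 95 × 11 = 1045
  Yuma–C3: 14 × 11 = 154
  Gary–C2: 91 × 3 = 273
Total cost = 1928.
So Provo→C3 carries 114 truckloads.

114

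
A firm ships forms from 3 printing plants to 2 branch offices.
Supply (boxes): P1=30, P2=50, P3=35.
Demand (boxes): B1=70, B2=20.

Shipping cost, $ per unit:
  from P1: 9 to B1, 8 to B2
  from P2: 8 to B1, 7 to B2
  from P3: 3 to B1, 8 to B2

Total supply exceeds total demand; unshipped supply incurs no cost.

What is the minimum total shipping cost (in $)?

Optimal allocation:
  P1->B2: 5 × $8 = $40
  P2->B1: 35 × $8 = $280
  P2->B2: 15 × $7 = $105
  P3->B1: 35 × $3 = $105
Total = 40 + 280 + 105 + 105 = $530.
(Supply check: P1 ships 5; P2 ships 50; P3 ships 35.)

530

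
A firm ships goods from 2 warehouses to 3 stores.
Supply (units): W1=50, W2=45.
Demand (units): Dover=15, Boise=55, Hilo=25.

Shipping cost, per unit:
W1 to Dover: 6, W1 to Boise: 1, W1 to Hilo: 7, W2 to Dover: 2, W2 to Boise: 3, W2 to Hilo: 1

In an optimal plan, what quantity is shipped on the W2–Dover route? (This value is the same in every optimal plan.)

15

Optimal shipments:
  W1–Boise: 50 × 1 = 50
  W2–Dover: 15 × 2 = 30
  W2–Boise: 5 × 3 = 15
  W2–Hilo: 25 × 1 = 25
Total cost = 120.
So W2→Dover carries 15 units.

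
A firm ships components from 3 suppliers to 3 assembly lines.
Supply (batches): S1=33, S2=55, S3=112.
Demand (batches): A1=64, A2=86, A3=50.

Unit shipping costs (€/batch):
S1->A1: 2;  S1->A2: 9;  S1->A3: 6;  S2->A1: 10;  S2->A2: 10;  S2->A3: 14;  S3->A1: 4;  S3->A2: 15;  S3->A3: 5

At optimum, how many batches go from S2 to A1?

0

The minimum-cost plan:
  S1→A1: 2 batches
  S1→A2: 31 batches
  S2→A2: 55 batches
  S3→A1: 62 batches
  S3→A3: 50 batches
Total cost = €1331.
The route S2→A1 is not used.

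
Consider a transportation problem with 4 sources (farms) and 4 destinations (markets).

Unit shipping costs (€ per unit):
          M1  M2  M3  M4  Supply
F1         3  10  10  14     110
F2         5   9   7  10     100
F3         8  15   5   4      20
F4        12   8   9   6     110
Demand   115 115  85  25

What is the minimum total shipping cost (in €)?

An optimal shipping plan:
  F1 to M1: 110 × €3 = €330
  F2 to M1: 5 × €5 = €25
  F2 to M2: 10 × €9 = €90
  F2 to M3: 85 × €7 = €595
  F3 to M4: 20 × €4 = €80
  F4 to M2: 105 × €8 = €840
  F4 to M4: 5 × €6 = €30
Total = 330 + 25 + 90 + 595 + 80 + 840 + 30 = €1990.

1990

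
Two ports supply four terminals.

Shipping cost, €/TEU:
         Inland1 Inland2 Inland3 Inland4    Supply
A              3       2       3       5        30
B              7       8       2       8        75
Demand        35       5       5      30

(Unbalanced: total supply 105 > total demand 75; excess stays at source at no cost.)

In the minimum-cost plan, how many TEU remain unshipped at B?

30

An optimal plan:
  A–Inland1: 25 × €3 = €75
  A–Inland2: 5 × €2 = €10
  B–Inland1: 10 × €7 = €70
  B–Inland3: 5 × €2 = €10
  B–Inland4: 30 × €8 = €240
Total cost = €405.
B ships 45 of its 75, leaving 30.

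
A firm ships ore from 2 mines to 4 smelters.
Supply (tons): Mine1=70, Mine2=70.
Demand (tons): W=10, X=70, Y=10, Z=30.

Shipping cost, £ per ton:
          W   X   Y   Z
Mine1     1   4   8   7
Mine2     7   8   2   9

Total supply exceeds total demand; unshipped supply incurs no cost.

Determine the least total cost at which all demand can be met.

620

Optimal allocation:
  Mine1->W: 10 × £1 = £10
  Mine1->X: 60 × £4 = £240
  Mine2->X: 10 × £8 = £80
  Mine2->Y: 10 × £2 = £20
  Mine2->Z: 30 × £9 = £270
Total = 10 + 240 + 80 + 20 + 270 = £620.
(Supply check: Mine1 ships 70; Mine2 ships 50.)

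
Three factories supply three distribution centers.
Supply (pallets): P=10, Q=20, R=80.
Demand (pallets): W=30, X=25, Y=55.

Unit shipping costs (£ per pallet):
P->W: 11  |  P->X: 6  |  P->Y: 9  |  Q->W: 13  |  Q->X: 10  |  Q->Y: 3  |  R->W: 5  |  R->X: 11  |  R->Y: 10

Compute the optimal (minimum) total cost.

785

Optimal allocation:
  P→X: 10 × £6 = £60
  Q→Y: 20 × £3 = £60
  R→W: 30 × £5 = £150
  R→X: 15 × £11 = £165
  R→Y: 35 × £10 = £350
Total = 60 + 60 + 150 + 165 + 350 = £785.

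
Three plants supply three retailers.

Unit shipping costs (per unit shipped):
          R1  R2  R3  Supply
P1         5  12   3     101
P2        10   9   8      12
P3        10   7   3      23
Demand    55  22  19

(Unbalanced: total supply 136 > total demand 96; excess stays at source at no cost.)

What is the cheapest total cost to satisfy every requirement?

Optimal allocation:
  P1 to R1: 55 × 5 = 275
  P1 to R3: 18 × 3 = 54
  P3 to R2: 22 × 7 = 154
  P3 to R3: 1 × 3 = 3
Total = 275 + 54 + 154 + 3 = 486.

486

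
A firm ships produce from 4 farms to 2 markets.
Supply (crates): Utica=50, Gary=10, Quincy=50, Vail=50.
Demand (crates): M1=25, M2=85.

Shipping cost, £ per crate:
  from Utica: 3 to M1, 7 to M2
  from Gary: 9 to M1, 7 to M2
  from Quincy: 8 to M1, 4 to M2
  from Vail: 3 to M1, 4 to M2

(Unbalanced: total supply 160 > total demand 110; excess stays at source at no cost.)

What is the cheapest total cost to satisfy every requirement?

Optimal allocation:
  Utica to M1: 10 × £3 = £30
  Quincy to M2: 50 × £4 = £200
  Vail to M1: 15 × £3 = £45
  Vail to M2: 35 × £4 = £140
Total = 30 + 200 + 45 + 140 = £415.

415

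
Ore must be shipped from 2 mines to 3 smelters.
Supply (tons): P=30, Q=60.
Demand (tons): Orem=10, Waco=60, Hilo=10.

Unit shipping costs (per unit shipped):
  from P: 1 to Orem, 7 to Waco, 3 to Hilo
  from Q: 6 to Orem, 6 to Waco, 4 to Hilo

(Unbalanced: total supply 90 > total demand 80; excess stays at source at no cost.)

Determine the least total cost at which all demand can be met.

400

An optimal shipping plan:
  P–Orem: 10 tons
  P–Hilo: 10 tons
  Q–Waco: 60 tons
Total cost = 400.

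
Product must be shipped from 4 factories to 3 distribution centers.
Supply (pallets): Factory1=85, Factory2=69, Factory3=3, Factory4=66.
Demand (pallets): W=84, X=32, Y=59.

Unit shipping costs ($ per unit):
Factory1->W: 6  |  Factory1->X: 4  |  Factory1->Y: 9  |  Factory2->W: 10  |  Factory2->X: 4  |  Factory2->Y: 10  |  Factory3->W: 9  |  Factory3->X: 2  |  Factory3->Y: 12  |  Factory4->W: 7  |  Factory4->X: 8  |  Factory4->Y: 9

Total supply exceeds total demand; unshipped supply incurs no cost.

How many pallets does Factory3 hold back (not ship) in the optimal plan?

0

Minimum-cost shipments:
  Factory1–W: 84 pallets
  Factory1–X: 1 pallets
  Factory2–X: 28 pallets
  Factory3–X: 3 pallets
  Factory4–Y: 59 pallets
Total cost = $1157.
Factory3 ships 3 of its 3, leaving 0.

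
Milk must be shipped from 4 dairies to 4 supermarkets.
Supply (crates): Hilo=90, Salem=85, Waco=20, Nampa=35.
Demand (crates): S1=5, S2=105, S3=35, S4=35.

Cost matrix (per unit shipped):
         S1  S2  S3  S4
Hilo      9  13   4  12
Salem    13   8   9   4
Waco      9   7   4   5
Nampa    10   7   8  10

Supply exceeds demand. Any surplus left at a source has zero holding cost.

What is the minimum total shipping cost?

1110

A cheapest plan:
  Hilo to S1: 5 crates
  Hilo to S3: 35 crates
  Salem to S2: 50 crates
  Salem to S4: 35 crates
  Waco to S2: 20 crates
  Nampa to S2: 35 crates
Total cost = 1110.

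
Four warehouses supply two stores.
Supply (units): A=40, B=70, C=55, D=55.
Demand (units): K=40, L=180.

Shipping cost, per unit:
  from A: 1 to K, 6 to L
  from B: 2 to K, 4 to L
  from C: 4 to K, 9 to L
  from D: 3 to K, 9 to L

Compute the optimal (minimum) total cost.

Optimal allocation:
  A–L: 40 × 6 = 240
  B–L: 70 × 4 = 280
  C–L: 55 × 9 = 495
  D–K: 40 × 3 = 120
  D–L: 15 × 9 = 135
Total = 240 + 280 + 495 + 120 + 135 = 1270.
(Supply check: A ships 40; B ships 70; C ships 55; D ships 55.)

1270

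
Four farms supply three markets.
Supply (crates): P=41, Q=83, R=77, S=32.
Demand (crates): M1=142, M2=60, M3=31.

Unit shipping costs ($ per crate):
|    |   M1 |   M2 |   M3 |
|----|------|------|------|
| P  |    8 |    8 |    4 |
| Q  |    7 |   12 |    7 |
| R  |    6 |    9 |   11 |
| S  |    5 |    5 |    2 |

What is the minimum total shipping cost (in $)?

An optimal shipping plan:
  P→M2: 10 crates
  P→M3: 31 crates
  Q→M1: 83 crates
  R→M1: 59 crates
  R→M2: 18 crates
  S→M2: 32 crates
Total cost = $1461.
(Supply check: P ships 41; Q ships 83; R ships 77; S ships 32.)

1461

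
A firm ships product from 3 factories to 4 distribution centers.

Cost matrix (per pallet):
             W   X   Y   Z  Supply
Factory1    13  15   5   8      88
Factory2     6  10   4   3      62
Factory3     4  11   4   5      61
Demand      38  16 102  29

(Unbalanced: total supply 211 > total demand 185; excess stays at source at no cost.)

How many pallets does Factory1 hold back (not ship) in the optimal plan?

26

An optimal plan:
  Factory1→Y: 62 × 5 = 310
  Factory2→X: 16 × 10 = 160
  Factory2→Y: 17 × 4 = 68
  Factory2→Z: 29 × 3 = 87
  Factory3→W: 38 × 4 = 152
  Factory3→Y: 23 × 4 = 92
Total cost = 869.
Factory1 ships 62 of its 88, leaving 26.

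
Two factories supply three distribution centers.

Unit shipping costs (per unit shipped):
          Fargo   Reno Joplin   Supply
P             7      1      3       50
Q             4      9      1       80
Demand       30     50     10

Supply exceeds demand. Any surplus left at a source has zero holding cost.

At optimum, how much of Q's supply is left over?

40

An optimal plan:
  P→Reno: 50 × 1 = 50
  Q→Fargo: 30 × 4 = 120
  Q→Joplin: 10 × 1 = 10
Total cost = 180.
Q ships 40 of its 80, leaving 40.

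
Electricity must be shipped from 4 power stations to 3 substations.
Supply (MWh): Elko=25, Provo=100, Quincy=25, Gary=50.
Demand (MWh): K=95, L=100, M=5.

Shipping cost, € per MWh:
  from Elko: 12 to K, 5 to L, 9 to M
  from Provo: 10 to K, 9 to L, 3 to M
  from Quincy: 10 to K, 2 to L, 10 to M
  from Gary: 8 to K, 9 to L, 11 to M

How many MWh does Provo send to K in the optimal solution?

The minimum-cost plan:
  Elko–L: 25 MWh
  Provo–K: 45 MWh
  Provo–L: 50 MWh
  Provo–M: 5 MWh
  Quincy–L: 25 MWh
  Gary–K: 50 MWh
Total cost = €1490.
So Provo→K carries 45 MWh.

45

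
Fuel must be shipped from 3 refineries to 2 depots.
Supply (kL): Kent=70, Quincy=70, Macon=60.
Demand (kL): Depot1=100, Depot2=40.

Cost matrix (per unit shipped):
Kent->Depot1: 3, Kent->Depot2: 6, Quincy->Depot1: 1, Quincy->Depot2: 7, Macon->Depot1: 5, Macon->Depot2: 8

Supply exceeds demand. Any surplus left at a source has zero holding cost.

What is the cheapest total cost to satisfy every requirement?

400

Optimal allocation:
  Kent–Depot1: 30 kL
  Kent–Depot2: 40 kL
  Quincy–Depot1: 70 kL
Total cost = 400.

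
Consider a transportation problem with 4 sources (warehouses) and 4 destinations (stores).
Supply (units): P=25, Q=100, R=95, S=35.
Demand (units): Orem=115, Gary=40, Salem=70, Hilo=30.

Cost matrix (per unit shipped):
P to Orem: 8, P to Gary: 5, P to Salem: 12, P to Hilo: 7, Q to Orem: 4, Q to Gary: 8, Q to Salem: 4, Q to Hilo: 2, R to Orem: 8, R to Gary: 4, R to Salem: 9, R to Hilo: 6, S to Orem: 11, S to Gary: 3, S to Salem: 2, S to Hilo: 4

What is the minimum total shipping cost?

A cheapest plan:
  P–Orem: 25 × 8 = 200
  Q–Orem: 35 × 4 = 140
  Q–Salem: 35 × 4 = 140
  Q–Hilo: 30 × 2 = 60
  R–Orem: 55 × 8 = 440
  R–Gary: 40 × 4 = 160
  S–Salem: 35 × 2 = 70
Total = 200 + 140 + 140 + 60 + 440 + 160 + 70 = 1210.

1210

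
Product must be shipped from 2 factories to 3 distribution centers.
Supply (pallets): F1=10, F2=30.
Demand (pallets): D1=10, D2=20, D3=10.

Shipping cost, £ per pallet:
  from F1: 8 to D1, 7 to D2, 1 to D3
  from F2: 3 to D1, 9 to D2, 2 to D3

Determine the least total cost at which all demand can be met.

210

One minimum-cost allocation:
  F1–D2: 10 × £7 = £70
  F2–D1: 10 × £3 = £30
  F2–D2: 10 × £9 = £90
  F2–D3: 10 × £2 = £20
Total = 70 + 30 + 90 + 20 = £210.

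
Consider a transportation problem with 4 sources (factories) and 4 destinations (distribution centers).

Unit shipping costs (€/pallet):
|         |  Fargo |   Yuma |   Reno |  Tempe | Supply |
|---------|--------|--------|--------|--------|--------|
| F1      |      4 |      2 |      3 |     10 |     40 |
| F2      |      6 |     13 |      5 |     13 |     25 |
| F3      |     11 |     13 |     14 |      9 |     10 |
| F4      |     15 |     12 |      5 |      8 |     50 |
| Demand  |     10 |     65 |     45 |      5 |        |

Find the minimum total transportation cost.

An optimal shipping plan:
  F1→Yuma: 40 × €2 = €80
  F2→Fargo: 10 × €6 = €60
  F2→Reno: 15 × €5 = €75
  F3→Yuma: 10 × €13 = €130
  F4→Yuma: 15 × €12 = €180
  F4→Reno: 30 × €5 = €150
  F4→Tempe: 5 × €8 = €40
Total = 80 + 60 + 75 + 130 + 180 + 150 + 40 = €715.

715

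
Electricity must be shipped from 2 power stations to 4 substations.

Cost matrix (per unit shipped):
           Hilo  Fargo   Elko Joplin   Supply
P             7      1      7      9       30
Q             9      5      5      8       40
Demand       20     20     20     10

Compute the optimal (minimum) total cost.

360

One minimum-cost allocation:
  P->Hilo: 10 × 7 = 70
  P->Fargo: 20 × 1 = 20
  Q->Hilo: 10 × 9 = 90
  Q->Elko: 20 × 5 = 100
  Q->Joplin: 10 × 8 = 80
Total = 70 + 20 + 90 + 100 + 80 = 360.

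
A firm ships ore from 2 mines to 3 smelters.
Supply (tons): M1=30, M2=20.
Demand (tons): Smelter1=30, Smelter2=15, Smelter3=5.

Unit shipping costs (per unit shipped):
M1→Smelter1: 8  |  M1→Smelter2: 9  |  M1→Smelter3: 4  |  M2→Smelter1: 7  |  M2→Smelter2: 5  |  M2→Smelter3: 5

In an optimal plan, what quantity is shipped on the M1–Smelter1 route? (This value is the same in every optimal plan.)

25

The minimum-cost plan:
  M1 to Smelter1: 25 × 8 = 200
  M1 to Smelter3: 5 × 4 = 20
  M2 to Smelter1: 5 × 7 = 35
  M2 to Smelter2: 15 × 5 = 75
Total cost = 330.
So M1→Smelter1 carries 25 tons.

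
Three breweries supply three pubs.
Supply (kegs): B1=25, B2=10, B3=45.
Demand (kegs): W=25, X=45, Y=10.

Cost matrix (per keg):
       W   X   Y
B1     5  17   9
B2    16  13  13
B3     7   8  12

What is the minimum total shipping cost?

An optimal shipping plan:
  B1->W: 25 × 5 = 125
  B2->Y: 10 × 13 = 130
  B3->X: 45 × 8 = 360
Total = 125 + 130 + 360 = 615.

615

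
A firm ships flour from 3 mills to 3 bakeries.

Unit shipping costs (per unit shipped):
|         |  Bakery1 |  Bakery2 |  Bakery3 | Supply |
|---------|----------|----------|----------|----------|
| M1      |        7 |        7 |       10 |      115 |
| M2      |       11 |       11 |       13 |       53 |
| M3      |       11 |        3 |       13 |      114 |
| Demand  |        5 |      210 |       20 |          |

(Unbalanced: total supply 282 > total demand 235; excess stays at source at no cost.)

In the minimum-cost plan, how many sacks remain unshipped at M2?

An optimal plan:
  M1 to Bakery1: 5 × 7 = 35
  M1 to Bakery2: 96 × 7 = 672
  M1 to Bakery3: 14 × 10 = 140
  M2 to Bakery3: 6 × 13 = 78
  M3 to Bakery2: 114 × 3 = 342
Total cost = 1267.
M2 ships 6 of its 53, leaving 47.

47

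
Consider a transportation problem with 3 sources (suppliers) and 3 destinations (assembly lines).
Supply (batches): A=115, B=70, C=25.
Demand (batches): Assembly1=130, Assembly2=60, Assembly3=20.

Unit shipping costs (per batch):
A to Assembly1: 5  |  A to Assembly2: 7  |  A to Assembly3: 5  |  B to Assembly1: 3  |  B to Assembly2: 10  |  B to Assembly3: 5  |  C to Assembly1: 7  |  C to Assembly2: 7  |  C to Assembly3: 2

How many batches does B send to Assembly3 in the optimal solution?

0

The minimum-cost plan:
  A->Assembly1: 60 × 5 = 300
  A->Assembly2: 55 × 7 = 385
  B->Assembly1: 70 × 3 = 210
  C->Assembly2: 5 × 7 = 35
  C->Assembly3: 20 × 2 = 40
Total cost = 970.
The route B→Assembly3 is not used.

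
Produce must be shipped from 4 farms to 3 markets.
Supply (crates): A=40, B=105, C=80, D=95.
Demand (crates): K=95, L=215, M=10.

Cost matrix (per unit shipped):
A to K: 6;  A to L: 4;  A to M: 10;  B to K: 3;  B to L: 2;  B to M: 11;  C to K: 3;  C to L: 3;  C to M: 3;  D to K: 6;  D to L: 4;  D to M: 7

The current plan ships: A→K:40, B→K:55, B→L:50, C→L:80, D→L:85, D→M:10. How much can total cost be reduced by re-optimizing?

140

Current plan cost = 40·6 + 55·3 + 50·2 + 80·3 + 85·4 + 10·7 = 1155.
Optimal plan:
  A–L: 40 crates
  B–K: 25 crates
  B–L: 80 crates
  C–K: 70 crates
  C–M: 10 crates
  D–L: 95 crates
Optimal cost = 1015.
Saving = 1155 − 1015 = 140.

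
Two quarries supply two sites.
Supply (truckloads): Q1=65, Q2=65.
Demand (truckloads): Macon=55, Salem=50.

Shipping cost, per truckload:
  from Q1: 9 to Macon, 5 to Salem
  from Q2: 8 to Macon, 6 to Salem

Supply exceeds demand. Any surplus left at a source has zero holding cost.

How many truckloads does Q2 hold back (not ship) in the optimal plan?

Minimum-cost shipments:
  Q1–Salem: 50 × 5 = 250
  Q2–Macon: 55 × 8 = 440
Total cost = 690.
Q2 ships 55 of its 65, leaving 10.

10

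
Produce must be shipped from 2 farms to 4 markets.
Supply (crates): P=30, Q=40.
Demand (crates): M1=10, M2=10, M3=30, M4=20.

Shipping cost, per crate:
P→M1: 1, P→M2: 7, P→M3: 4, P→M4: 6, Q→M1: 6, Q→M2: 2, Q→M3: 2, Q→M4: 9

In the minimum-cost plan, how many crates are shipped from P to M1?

10

The minimum-cost plan:
  P–M1: 10 × 1 = 10
  P–M4: 20 × 6 = 120
  Q–M2: 10 × 2 = 20
  Q–M3: 30 × 2 = 60
Total cost = 210.
So P→M1 carries 10 crates.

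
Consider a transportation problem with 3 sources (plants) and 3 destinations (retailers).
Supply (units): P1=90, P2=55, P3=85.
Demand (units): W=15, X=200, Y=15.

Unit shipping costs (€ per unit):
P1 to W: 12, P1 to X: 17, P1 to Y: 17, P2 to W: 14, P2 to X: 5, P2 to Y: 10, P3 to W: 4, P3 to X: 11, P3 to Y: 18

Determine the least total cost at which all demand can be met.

2635

An optimal shipping plan:
  P1 to X: 75 × €17 = €1275
  P1 to Y: 15 × €17 = €255
  P2 to X: 55 × €5 = €275
  P3 to W: 15 × €4 = €60
  P3 to X: 70 × €11 = €770
Total = 1275 + 255 + 275 + 60 + 770 = €2635.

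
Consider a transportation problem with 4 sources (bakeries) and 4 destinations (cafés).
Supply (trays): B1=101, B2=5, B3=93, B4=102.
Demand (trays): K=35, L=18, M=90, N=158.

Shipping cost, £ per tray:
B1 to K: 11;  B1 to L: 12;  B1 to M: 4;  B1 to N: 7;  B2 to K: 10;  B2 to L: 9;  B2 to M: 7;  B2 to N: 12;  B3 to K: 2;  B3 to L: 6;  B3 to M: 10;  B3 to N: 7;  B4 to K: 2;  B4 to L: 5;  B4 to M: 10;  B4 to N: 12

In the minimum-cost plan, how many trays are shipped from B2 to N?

Solving gives:
  B1 to M: 85 trays
  B1 to N: 16 trays
  B2 to M: 5 trays
  B3 to N: 93 trays
  B4 to K: 35 trays
  B4 to L: 18 trays
  B4 to N: 49 trays
Total cost = £1886.
The route B2→N is not used.

0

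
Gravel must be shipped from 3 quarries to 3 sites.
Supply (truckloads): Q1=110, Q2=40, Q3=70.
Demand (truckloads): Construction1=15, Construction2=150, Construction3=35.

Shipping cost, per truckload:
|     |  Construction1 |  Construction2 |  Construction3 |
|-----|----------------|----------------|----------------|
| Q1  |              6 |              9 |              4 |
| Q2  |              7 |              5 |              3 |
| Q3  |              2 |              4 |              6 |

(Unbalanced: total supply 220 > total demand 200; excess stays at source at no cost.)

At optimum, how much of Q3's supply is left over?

0

Minimum-cost shipments:
  Q1–Construction1: 15 truckloads
  Q1–Construction2: 40 truckloads
  Q1–Construction3: 35 truckloads
  Q2–Construction2: 40 truckloads
  Q3–Construction2: 70 truckloads
Total cost = 1070.
Q3 ships 70 of its 70, leaving 0.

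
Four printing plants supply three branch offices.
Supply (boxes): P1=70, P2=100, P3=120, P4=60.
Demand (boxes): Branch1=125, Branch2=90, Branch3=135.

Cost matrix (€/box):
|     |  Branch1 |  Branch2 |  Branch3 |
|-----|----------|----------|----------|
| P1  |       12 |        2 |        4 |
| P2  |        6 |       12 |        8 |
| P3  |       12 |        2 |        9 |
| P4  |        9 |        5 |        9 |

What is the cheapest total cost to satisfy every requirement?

1870

An optimal shipping plan:
  P1 to Branch3: 70 boxes
  P2 to Branch1: 100 boxes
  P3 to Branch2: 90 boxes
  P3 to Branch3: 30 boxes
  P4 to Branch1: 25 boxes
  P4 to Branch3: 35 boxes
Total cost = €1870.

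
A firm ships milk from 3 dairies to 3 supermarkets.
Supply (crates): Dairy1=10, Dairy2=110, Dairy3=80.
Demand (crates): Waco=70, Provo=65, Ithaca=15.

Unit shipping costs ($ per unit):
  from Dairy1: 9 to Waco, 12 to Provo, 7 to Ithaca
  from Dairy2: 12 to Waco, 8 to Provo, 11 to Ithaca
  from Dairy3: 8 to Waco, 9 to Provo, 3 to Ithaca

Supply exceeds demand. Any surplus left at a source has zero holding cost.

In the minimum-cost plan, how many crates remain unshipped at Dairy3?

Minimum-cost shipments:
  Dairy1->Waco: 5 × $9 = $45
  Dairy2->Provo: 65 × $8 = $520
  Dairy3->Waco: 65 × $8 = $520
  Dairy3->Ithaca: 15 × $3 = $45
Total cost = $1130.
Dairy3 ships 80 of its 80, leaving 0.

0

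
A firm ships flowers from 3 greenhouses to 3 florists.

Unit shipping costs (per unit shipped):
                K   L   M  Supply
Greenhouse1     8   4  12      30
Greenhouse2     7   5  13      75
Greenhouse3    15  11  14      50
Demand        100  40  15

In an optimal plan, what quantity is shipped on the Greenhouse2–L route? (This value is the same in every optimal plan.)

0

Solving gives:
  Greenhouse1->L: 30 × 4 = 120
  Greenhouse2->K: 75 × 7 = 525
  Greenhouse3->K: 25 × 15 = 375
  Greenhouse3->L: 10 × 11 = 110
  Greenhouse3->M: 15 × 14 = 210
Total cost = 1340.
The route Greenhouse2→L is not used.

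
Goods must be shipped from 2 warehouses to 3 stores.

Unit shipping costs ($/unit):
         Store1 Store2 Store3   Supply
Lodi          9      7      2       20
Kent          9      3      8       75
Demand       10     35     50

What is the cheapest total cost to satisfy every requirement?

475

Optimal allocation:
  Lodi→Store3: 20 units
  Kent→Store1: 10 units
  Kent→Store2: 35 units
  Kent→Store3: 30 units
Total cost = $475.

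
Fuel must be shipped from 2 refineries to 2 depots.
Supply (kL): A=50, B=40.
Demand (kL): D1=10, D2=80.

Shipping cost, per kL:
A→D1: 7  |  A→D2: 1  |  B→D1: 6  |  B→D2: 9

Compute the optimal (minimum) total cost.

One minimum-cost allocation:
  A to D2: 50 × 1 = 50
  B to D1: 10 × 6 = 60
  B to D2: 30 × 9 = 270
Total = 50 + 60 + 270 = 380.

380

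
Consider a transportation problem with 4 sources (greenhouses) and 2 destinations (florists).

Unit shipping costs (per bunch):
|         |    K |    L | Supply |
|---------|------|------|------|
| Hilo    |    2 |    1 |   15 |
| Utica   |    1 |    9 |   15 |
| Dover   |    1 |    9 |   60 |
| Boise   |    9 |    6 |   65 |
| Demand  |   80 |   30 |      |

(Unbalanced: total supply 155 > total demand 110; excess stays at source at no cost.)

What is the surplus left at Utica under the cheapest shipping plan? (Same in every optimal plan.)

Minimum-cost shipments:
  Hilo→K: 5 × 2 = 10
  Hilo→L: 10 × 1 = 10
  Utica→K: 15 × 1 = 15
  Dover→K: 60 × 1 = 60
  Boise→L: 20 × 6 = 120
Total cost = 215.
Utica ships 15 of its 15, leaving 0.

0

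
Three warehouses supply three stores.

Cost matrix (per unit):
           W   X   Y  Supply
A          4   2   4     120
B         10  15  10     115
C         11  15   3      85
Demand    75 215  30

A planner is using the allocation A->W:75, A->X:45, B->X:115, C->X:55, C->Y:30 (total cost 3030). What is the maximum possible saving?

Current plan cost = 75·4 + 45·2 + 115·15 + 55·15 + 30·3 = 3030.
Optimal plan:
  A→X: 120 × 2 = 240
  B→W: 75 × 10 = 750
  B→X: 40 × 15 = 600
  C→X: 55 × 15 = 825
  C→Y: 30 × 3 = 90
Optimal cost = 2505.
Saving = 3030 − 2505 = 525.

525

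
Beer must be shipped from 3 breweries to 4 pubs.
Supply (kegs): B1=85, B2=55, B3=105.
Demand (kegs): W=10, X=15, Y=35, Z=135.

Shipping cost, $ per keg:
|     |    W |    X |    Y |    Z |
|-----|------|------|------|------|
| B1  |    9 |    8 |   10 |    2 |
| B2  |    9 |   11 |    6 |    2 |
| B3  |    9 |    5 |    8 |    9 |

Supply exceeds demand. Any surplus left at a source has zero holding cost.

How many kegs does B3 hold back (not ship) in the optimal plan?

Minimum-cost shipments:
  B1 to Z: 85 kegs
  B2 to Y: 5 kegs
  B2 to Z: 50 kegs
  B3 to W: 10 kegs
  B3 to X: 15 kegs
  B3 to Y: 30 kegs
Total cost = $705.
B3 ships 55 of its 105, leaving 50.

50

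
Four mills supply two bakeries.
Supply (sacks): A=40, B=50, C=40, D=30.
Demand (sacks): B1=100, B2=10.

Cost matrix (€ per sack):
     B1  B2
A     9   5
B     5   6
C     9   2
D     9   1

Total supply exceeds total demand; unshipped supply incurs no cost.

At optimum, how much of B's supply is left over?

0

An optimal plan:
  B–B1: 50 sacks
  C–B1: 40 sacks
  D–B1: 10 sacks
  D–B2: 10 sacks
Total cost = €710.
B ships 50 of its 50, leaving 0.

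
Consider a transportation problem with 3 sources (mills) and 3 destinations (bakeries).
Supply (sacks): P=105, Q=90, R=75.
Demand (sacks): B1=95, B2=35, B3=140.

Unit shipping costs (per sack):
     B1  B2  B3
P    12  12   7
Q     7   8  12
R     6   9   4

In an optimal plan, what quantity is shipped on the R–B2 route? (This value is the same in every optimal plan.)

0

Optimal shipments:
  P–B3: 105 sacks
  Q–B1: 55 sacks
  Q–B2: 35 sacks
  R–B1: 40 sacks
  R–B3: 35 sacks
Total cost = 1780.
The route R→B2 is not used.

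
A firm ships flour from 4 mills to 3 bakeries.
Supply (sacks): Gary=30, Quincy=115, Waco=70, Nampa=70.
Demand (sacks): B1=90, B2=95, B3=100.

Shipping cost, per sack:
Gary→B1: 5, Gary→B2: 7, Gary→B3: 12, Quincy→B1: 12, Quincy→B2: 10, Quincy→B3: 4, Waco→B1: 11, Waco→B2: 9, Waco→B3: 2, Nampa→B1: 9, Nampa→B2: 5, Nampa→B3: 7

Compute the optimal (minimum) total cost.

1730

One minimum-cost allocation:
  Gary to B1: 30 × 5 = 150
  Quincy to B1: 60 × 12 = 720
  Quincy to B2: 25 × 10 = 250
  Quincy to B3: 30 × 4 = 120
  Waco to B3: 70 × 2 = 140
  Nampa to B2: 70 × 5 = 350
Total = 150 + 720 + 250 + 120 + 140 + 350 = 1730.
(Supply check: Gary ships 30; Quincy ships 115; Waco ships 70; Nampa ships 70.)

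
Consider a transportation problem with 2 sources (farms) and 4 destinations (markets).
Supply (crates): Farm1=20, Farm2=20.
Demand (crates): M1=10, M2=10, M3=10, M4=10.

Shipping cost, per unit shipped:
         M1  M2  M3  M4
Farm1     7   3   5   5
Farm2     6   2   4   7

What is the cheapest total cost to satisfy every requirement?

180

An optimal shipping plan:
  Farm1->M1: 10 × 7 = 70
  Farm1->M4: 10 × 5 = 50
  Farm2->M2: 10 × 2 = 20
  Farm2->M3: 10 × 4 = 40
Total = 70 + 50 + 20 + 40 = 180.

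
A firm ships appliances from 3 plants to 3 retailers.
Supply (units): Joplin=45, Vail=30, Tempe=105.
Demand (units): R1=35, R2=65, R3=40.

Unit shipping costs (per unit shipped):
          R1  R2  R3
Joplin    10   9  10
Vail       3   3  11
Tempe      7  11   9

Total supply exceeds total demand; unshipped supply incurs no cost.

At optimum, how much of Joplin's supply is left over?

10

An optimal plan:
  Joplin->R2: 35 units
  Vail->R2: 30 units
  Tempe->R1: 35 units
  Tempe->R3: 40 units
Total cost = 1010.
Joplin ships 35 of its 45, leaving 10.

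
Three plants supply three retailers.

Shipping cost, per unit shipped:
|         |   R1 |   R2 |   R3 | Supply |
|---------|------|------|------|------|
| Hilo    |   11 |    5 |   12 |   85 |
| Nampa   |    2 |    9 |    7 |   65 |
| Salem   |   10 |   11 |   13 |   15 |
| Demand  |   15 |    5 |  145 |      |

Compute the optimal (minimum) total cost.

1560

Optimal allocation:
  Hilo->R2: 5 × 5 = 25
  Hilo->R3: 80 × 12 = 960
  Nampa->R1: 15 × 2 = 30
  Nampa->R3: 50 × 7 = 350
  Salem->R3: 15 × 13 = 195
Total = 25 + 960 + 30 + 350 + 195 = 1560.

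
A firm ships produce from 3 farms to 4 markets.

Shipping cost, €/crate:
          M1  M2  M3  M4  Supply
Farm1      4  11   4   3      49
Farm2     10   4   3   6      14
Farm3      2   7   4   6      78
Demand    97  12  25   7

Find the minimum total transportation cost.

399

A cheapest plan:
  Farm1→M1: 19 × €4 = €76
  Farm1→M3: 23 × €4 = €92
  Farm1→M4: 7 × €3 = €21
  Farm2→M2: 12 × €4 = €48
  Farm2→M3: 2 × €3 = €6
  Farm3→M1: 78 × €2 = €156
Total = 76 + 92 + 21 + 48 + 6 + 156 = €399.
(Supply check: Farm1 ships 49; Farm2 ships 14; Farm3 ships 78.)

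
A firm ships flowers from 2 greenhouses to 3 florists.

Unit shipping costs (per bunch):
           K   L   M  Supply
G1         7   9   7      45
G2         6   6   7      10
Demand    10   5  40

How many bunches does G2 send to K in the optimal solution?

5

Optimal shipments:
  G1→K: 5 × 7 = 35
  G1→M: 40 × 7 = 280
  G2→K: 5 × 6 = 30
  G2→L: 5 × 6 = 30
Total cost = 375.
So G2→K carries 5 bunches.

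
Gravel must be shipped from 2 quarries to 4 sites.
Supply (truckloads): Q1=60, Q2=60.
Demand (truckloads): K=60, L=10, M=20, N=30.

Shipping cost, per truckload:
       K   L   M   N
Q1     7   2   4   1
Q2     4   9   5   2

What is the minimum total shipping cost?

A cheapest plan:
  Q1 to L: 10 × 2 = 20
  Q1 to M: 20 × 4 = 80
  Q1 to N: 30 × 1 = 30
  Q2 to K: 60 × 4 = 240
Total = 20 + 80 + 30 + 240 = 370.

370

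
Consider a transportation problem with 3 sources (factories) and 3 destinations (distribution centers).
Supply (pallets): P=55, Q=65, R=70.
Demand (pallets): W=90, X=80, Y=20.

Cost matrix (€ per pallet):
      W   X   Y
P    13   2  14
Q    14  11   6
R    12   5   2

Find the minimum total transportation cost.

1485

Optimal allocation:
  P→X: 55 × €2 = €110
  Q→W: 65 × €14 = €910
  R→W: 25 × €12 = €300
  R→X: 25 × €5 = €125
  R→Y: 20 × €2 = €40
Total = 110 + 910 + 300 + 125 + 40 = €1485.
(Supply check: P ships 55; Q ships 65; R ships 70.)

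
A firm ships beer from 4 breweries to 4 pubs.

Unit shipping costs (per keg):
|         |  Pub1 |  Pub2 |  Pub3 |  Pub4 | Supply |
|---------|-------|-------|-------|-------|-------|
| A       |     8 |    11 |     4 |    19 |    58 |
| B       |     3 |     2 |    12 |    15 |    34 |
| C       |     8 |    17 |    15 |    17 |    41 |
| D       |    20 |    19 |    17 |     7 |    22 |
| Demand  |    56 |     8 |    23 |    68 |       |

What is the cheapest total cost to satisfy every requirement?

An optimal shipping plan:
  A to Pub1: 30 × 8 = 240
  A to Pub3: 23 × 4 = 92
  A to Pub4: 5 × 19 = 95
  B to Pub1: 26 × 3 = 78
  B to Pub2: 8 × 2 = 16
  C to Pub4: 41 × 17 = 697
  D to Pub4: 22 × 7 = 154
Total = 240 + 92 + 95 + 78 + 16 + 697 + 154 = 1372.

1372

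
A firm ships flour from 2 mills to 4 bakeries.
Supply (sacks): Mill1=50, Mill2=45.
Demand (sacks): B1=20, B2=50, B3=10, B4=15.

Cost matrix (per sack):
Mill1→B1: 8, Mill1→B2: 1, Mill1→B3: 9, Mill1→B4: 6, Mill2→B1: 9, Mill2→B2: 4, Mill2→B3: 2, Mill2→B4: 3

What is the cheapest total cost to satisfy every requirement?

295

An optimal shipping plan:
  Mill1 to B2: 50 × 1 = 50
  Mill2 to B1: 20 × 9 = 180
  Mill2 to B3: 10 × 2 = 20
  Mill2 to B4: 15 × 3 = 45
Total = 50 + 180 + 20 + 45 = 295.
(Supply check: Mill1 ships 50; Mill2 ships 45.)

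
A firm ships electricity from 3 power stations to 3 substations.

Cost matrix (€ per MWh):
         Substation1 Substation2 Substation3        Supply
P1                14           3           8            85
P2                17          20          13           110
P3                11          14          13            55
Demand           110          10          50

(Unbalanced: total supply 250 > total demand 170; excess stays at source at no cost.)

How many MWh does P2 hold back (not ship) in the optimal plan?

Minimum-cost shipments:
  P1 to Substation1: 25 MWh
  P1 to Substation2: 10 MWh
  P1 to Substation3: 50 MWh
  P2 to Substation1: 30 MWh
  P3 to Substation1: 55 MWh
Total cost = €1895.
P2 ships 30 of its 110, leaving 80.

80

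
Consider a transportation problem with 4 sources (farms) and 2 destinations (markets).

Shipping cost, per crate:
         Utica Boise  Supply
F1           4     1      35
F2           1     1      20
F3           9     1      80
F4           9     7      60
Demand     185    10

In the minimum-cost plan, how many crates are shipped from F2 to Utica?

The minimum-cost plan:
  F1 to Utica: 35 × 4 = 140
  F2 to Utica: 20 × 1 = 20
  F3 to Utica: 70 × 9 = 630
  F3 to Boise: 10 × 1 = 10
  F4 to Utica: 60 × 9 = 540
Total cost = 1340.
So F2→Utica carries 20 crates.

20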